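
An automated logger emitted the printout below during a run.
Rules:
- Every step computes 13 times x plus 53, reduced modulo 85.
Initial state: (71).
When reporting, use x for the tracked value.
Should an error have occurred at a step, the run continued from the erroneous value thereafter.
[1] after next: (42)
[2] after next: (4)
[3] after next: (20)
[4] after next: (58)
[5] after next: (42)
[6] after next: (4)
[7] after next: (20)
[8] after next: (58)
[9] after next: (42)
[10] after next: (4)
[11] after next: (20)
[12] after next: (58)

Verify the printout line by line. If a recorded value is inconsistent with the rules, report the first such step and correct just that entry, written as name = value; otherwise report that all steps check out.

Recomputing the run from the initial state:
step 1: x = 41
step 2: x = 76
step 3: x = 21
step 4: x = 71
step 5: x = 41
step 6: x = 76
step 7: x = 21
step 8: x = 71
step 9: x = 41
step 10: x = 76
step 11: x = 21
step 12: x = 71
The first disagreement with the printout is at step 1, where the value should be x = 41.

step 1, x = 41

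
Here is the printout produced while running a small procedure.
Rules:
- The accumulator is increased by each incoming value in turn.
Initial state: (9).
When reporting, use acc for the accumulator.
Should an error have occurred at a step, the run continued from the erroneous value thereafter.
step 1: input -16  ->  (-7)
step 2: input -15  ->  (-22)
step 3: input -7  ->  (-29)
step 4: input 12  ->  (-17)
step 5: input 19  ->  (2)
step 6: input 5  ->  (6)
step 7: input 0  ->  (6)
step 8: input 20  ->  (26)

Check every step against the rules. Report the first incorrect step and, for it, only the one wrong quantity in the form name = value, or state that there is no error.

Recomputing the run from the initial state:
step 1: acc = -7
step 2: acc = -22
step 3: acc = -29
step 4: acc = -17
step 5: acc = 2
step 6: acc = 7
step 7: acc = 7
step 8: acc = 27
The first disagreement with the printout is at step 6, where the value should be acc = 7.

step 6, acc = 7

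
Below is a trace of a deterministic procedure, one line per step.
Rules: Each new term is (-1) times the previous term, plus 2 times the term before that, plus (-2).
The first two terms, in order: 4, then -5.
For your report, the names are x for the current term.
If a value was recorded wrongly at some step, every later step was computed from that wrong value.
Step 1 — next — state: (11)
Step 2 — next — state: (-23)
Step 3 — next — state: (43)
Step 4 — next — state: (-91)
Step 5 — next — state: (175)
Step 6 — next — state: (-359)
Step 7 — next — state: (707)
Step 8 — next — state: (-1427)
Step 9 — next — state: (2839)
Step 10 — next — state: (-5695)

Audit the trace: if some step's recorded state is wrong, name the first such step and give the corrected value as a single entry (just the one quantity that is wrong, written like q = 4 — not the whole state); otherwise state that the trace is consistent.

no error

Recomputing the run from the initial state:
step 1: x = 11
step 2: x = -23
step 3: x = 43
step 4: x = -91
step 5: x = 175
step 6: x = -359
step 7: x = 707
step 8: x = -1427
step 9: x = 2839
step 10: x = -5695
This matches the trace at every step.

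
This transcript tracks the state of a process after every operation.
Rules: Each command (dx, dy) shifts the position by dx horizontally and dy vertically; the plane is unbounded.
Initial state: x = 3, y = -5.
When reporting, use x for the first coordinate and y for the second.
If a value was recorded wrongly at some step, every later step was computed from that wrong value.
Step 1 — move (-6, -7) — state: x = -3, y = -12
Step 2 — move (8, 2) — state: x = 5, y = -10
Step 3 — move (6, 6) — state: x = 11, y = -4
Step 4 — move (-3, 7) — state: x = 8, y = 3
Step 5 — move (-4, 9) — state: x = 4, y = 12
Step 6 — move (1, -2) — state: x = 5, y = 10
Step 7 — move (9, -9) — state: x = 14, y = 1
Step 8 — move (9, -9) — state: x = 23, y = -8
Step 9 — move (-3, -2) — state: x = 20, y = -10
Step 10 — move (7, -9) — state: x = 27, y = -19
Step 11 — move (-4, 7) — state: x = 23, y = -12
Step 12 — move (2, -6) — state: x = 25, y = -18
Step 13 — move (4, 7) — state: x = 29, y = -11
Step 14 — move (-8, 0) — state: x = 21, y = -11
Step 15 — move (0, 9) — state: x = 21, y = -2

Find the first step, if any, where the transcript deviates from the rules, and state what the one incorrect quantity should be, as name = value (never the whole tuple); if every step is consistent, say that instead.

1. x = 3 + (-6) = -3, y = -5 + (-7) = -12 (in agreement)
2. x = -3 + (8) = 5, y = -12 + (2) = -10 (verified)
3. x = 5 + (6) = 11, y = -10 + (6) = -4 (same as recorded)
4. x = 11 + (-3) = 8, y = -4 + (7) = 3 (agrees with the transcript)
5. x = 8 + (-4) = 4, y = 3 + (9) = 12 (exactly as logged)
6. x = 4 + (1) = 5, y = 12 + (-2) = 10 (exactly as logged)
7. x = 5 + (9) = 14, y = 10 + (-9) = 1 (matches)
8. x = 14 + (9) = 23, y = 1 + (-9) = -8 (same as recorded)
9. x = 23 + (-3) = 20, y = -8 + (-2) = -10 (exactly as logged)
10. x = 20 + (7) = 27, y = -10 + (-9) = -19 (consistent with the transcript)
11. x = 27 + (-4) = 23, y = -19 + (7) = -12 (exactly as logged)
12. x = 23 + (2) = 25, y = -12 + (-6) = -18 (confirmed correct)
13. x = 25 + (4) = 29, y = -18 + (7) = -11 (exactly as logged)
14. x = 29 + (-8) = 21, y = -11 + (0) = -11 (verified)
15. x = 21 + (0) = 21, y = -11 + (9) = -2 (same as recorded)
The whole run recomputes cleanly — no discrepancies.

no error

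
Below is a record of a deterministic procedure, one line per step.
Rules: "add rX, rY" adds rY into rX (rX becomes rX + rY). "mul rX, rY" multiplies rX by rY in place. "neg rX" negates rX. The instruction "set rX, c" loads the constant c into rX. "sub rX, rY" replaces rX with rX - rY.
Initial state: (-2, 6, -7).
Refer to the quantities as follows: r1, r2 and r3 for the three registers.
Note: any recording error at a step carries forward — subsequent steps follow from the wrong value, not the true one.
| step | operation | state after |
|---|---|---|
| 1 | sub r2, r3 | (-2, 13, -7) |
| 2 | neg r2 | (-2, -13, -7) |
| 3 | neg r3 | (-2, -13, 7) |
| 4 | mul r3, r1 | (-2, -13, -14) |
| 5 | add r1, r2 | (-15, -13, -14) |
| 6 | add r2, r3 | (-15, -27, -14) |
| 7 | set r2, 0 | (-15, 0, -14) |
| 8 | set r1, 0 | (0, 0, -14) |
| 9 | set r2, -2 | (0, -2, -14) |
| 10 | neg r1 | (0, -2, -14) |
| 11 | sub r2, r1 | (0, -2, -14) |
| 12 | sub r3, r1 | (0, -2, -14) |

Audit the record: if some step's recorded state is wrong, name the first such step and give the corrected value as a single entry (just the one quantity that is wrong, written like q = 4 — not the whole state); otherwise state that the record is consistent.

step 1: r2 = 6 - -7 = 13 -> agrees with the record
step 2: r2 = -(13) = -13 -> in agreement
step 3: r3 = -(-7) = 7 -> no discrepancy
step 4: r3 = 7 * -2 = -14 -> consistent with the record
step 5: r1 = -2 + -13 = -15 -> in agreement
step 6: r2 = -13 + -14 = -27 -> same as recorded
step 7: r2 = 0 -> same as recorded
step 8: r1 = 0 -> matches
step 9: r2 = -2 -> no discrepancy
step 10: r1 = -(0) = 0 -> in agreement
step 11: r2 = -2 - 0 = -2 -> consistent with the record
step 12: r3 = -14 - 0 = -14 -> in agreement
No step deviates from the rules.

no error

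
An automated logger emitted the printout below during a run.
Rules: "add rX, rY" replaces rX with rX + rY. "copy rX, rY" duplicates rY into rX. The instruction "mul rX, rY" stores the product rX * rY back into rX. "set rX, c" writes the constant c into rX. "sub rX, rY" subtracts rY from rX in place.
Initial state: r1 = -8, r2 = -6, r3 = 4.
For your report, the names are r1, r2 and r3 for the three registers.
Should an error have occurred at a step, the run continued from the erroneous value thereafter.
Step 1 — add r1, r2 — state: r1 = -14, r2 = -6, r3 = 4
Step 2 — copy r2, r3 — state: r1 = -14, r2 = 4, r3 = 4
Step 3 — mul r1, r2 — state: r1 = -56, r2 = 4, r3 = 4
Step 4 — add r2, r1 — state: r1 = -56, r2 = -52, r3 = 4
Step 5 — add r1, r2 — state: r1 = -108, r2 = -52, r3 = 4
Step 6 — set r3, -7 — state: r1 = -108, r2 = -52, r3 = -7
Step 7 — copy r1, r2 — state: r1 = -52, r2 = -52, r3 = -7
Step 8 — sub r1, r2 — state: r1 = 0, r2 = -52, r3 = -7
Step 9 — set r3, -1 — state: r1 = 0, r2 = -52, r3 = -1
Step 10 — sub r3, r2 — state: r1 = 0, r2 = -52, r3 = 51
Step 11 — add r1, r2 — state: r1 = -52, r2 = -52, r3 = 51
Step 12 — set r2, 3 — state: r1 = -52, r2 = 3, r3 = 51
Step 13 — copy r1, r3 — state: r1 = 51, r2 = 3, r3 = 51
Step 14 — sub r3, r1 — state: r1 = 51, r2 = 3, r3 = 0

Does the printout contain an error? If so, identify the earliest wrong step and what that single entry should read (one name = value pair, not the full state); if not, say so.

Recomputing the run from the initial state:
step 1: r1 = -14, r2 = -6, r3 = 4
step 2: r1 = -14, r2 = 4, r3 = 4
step 3: r1 = -56, r2 = 4, r3 = 4
step 4: r1 = -56, r2 = -52, r3 = 4
step 5: r1 = -108, r2 = -52, r3 = 4
step 6: r1 = -108, r2 = -52, r3 = -7
step 7: r1 = -52, r2 = -52, r3 = -7
step 8: r1 = 0, r2 = -52, r3 = -7
step 9: r1 = 0, r2 = -52, r3 = -1
step 10: r1 = 0, r2 = -52, r3 = 51
step 11: r1 = -52, r2 = -52, r3 = 51
step 12: r1 = -52, r2 = 3, r3 = 51
step 13: r1 = 51, r2 = 3, r3 = 51
step 14: r1 = 51, r2 = 3, r3 = 0
This matches the printout at every step.

no error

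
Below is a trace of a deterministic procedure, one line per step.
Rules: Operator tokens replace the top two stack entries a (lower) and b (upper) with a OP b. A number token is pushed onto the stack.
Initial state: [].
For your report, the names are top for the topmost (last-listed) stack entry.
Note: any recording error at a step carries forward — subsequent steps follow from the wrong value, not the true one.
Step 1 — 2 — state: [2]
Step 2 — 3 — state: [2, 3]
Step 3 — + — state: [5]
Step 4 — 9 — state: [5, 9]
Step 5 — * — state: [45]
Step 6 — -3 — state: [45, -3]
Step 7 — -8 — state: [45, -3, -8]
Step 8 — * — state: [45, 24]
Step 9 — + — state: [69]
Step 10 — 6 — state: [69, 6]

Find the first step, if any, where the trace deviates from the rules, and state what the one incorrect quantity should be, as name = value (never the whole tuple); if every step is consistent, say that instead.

no error

step 1: push 2: top = 2 -> agrees with the trace
step 2: push 3: top = 3 -> agrees with the trace
step 3: 2 + 3 = 5 -> checks out
step 4: push 9: top = 9 -> consistent with the trace
step 5: 5 * 9 = 45 -> in agreement
step 6: push -3: top = -3 -> consistent with the trace
step 7: push -8: top = -8 -> same as recorded
step 8: -3 * -8 = 24 -> same as recorded
step 9: 45 + 24 = 69 -> no discrepancy
step 10: push 6: top = 6 -> checks out
All steps check out; nothing to correct.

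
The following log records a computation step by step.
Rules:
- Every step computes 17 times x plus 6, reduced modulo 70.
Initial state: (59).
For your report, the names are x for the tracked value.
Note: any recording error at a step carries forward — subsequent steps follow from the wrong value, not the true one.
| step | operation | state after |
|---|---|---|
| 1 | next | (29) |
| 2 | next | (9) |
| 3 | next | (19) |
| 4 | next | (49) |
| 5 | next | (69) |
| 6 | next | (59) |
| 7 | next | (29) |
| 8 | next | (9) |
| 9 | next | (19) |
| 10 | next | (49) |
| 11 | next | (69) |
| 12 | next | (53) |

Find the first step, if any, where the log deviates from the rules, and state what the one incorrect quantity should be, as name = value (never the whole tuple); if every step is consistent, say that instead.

Step 1: x = (17*59 + 6) mod 70 = 29 — in agreement.
Step 2: x = (17*29 + 6) mod 70 = 9 — checks out.
Step 3: x = (17*9 + 6) mod 70 = 19 — verified.
Step 4: x = (17*19 + 6) mod 70 = 49 — same as recorded.
Step 5: x = (17*49 + 6) mod 70 = 69 — in agreement.
Step 6: x = (17*69 + 6) mod 70 = 59 — exactly as logged.
Step 7: x = (17*59 + 6) mod 70 = 29 — checks out.
Step 8: x = (17*29 + 6) mod 70 = 9 — checks out.
Step 9: x = (17*9 + 6) mod 70 = 19 — confirmed correct.
Step 10: x = (17*19 + 6) mod 70 = 49 — matches.
Step 11: x = (17*49 + 6) mod 70 = 69 — checks out.
Step 12: x = (17*69 + 6) mod 70 = 59 — the recorded entry deviates here.
The audit stops at step 12: the recorded entry is wrong and should be x = 59.

step 12, x = 59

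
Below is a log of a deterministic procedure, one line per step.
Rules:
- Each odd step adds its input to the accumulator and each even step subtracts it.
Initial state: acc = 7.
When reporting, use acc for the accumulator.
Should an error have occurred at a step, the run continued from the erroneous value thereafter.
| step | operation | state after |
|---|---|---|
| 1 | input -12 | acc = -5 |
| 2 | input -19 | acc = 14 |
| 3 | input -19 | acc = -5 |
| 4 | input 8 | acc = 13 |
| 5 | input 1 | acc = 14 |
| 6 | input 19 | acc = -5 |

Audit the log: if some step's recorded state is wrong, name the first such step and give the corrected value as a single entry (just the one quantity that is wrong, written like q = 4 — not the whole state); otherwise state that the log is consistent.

step 4, acc = -13

Recomputing the run from the initial state:
step 1: acc = -5
step 2: acc = 14
step 3: acc = -5
step 4: acc = -13
step 5: acc = -12
step 6: acc = -31
The first disagreement with the log is at step 4, where the value should be acc = -13.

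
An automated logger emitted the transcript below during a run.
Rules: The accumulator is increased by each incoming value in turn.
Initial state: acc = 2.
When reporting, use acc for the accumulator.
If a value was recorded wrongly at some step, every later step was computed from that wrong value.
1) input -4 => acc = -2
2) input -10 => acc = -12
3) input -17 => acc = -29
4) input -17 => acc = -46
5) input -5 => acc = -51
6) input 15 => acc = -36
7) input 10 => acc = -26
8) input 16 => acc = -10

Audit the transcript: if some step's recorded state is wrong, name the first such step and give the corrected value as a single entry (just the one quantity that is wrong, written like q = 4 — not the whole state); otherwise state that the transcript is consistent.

Recomputing the run from the initial state:
step 1: acc = -2
step 2: acc = -12
step 3: acc = -29
step 4: acc = -46
step 5: acc = -51
step 6: acc = -36
step 7: acc = -26
step 8: acc = -10
This matches the transcript at every step.

no error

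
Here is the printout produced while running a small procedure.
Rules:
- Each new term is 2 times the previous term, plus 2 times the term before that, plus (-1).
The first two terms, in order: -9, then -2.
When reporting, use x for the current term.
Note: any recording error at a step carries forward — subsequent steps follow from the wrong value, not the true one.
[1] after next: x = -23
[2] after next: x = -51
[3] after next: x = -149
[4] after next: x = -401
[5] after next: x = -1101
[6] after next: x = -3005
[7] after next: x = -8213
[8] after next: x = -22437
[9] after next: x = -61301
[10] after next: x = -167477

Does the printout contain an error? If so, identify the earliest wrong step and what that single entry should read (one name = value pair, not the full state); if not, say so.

step 1: x = 2*(-2) + (2)*(-9) + (-1) = -23 -> agrees with the printout
step 2: x = 2*(-23) + (2)*(-2) + (-1) = -51 -> exactly as logged
step 3: x = 2*(-51) + (2)*(-23) + (-1) = -149 -> exactly as logged
step 4: x = 2*(-149) + (2)*(-51) + (-1) = -401 -> same as recorded
step 5: x = 2*(-401) + (2)*(-149) + (-1) = -1101 -> exactly as logged
step 6: x = 2*(-1101) + (2)*(-401) + (-1) = -3005 -> checks out
step 7: x = 2*(-3005) + (2)*(-1101) + (-1) = -8213 -> confirmed correct
step 8: x = 2*(-8213) + (2)*(-3005) + (-1) = -22437 -> same as recorded
step 9: x = 2*(-22437) + (2)*(-8213) + (-1) = -61301 -> in agreement
step 10: x = 2*(-61301) + (2)*(-22437) + (-1) = -167477 -> verified
Nothing is out of place; the run is error-free.

no error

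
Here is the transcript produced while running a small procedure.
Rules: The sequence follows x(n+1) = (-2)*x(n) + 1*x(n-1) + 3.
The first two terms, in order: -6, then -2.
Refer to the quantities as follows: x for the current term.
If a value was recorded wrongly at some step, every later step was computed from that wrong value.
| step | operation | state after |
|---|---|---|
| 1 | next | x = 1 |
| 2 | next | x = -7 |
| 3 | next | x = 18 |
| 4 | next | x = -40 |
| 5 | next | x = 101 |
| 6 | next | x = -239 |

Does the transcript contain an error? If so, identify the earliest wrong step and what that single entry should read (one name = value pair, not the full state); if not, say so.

Recomputing the run from the initial state:
step 1: x = 1
step 2: x = -1
step 3: x = 6
step 4: x = -10
step 5: x = 29
step 6: x = -65
The first disagreement with the transcript is at step 2, where the value should be x = -1.

step 2, x = -1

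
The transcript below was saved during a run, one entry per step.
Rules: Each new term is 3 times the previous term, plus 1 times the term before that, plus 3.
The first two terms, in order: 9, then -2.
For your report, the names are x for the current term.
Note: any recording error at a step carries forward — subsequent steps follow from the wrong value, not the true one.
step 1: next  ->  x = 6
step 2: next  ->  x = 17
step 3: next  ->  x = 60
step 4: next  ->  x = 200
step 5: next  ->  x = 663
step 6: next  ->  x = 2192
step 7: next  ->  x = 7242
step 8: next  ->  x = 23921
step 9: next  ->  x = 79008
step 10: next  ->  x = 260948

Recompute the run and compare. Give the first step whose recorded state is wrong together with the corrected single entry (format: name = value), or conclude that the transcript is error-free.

step 2, x = 19

Recomputing the run from the initial state:
step 1: x = 6
step 2: x = 19
step 3: x = 66
step 4: x = 220
step 5: x = 729
step 6: x = 2410
step 7: x = 7962
step 8: x = 26299
step 9: x = 86862
step 10: x = 286888
The first disagreement with the transcript is at step 2, where the value should be x = 19.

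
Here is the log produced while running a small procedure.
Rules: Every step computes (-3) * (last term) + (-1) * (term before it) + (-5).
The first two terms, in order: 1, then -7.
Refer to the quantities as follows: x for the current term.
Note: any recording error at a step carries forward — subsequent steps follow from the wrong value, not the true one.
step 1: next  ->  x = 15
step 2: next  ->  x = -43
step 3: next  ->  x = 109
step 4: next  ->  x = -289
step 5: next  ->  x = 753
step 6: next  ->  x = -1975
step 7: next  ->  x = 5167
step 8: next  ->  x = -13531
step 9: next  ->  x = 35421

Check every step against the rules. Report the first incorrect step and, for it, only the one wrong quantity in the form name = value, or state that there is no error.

Step 1: x = -3*(-7) + (-1)*(1) + (-5) = 15 — in agreement.
Step 2: x = -3*(15) + (-1)*(-7) + (-5) = -43 — confirmed correct.
Step 3: x = -3*(-43) + (-1)*(15) + (-5) = 109 — confirmed correct.
Step 4: x = -3*(109) + (-1)*(-43) + (-5) = -289 — in agreement.
Step 5: x = -3*(-289) + (-1)*(109) + (-5) = 753 — checks out.
Step 6: x = -3*(753) + (-1)*(-289) + (-5) = -1975 — confirmed correct.
Step 7: x = -3*(-1975) + (-1)*(753) + (-5) = 5167 — verified.
Step 8: x = -3*(5167) + (-1)*(-1975) + (-5) = -13531 — matches.
Step 9: x = -3*(-13531) + (-1)*(5167) + (-5) = 35421 — same as recorded.
Every step is consistent.

no error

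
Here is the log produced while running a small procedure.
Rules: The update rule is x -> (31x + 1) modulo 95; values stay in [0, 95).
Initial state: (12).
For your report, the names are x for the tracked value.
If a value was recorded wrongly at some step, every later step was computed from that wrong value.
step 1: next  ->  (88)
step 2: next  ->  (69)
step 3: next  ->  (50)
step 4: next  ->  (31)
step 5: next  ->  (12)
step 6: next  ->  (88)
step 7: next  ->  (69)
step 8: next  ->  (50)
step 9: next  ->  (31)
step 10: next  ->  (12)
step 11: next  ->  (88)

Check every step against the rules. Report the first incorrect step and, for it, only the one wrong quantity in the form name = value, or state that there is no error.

Recomputing the run from the initial state:
step 1: x = 88
step 2: x = 69
step 3: x = 50
step 4: x = 31
step 5: x = 12
step 6: x = 88
step 7: x = 69
step 8: x = 50
step 9: x = 31
step 10: x = 12
step 11: x = 88
This matches the log at every step.

no error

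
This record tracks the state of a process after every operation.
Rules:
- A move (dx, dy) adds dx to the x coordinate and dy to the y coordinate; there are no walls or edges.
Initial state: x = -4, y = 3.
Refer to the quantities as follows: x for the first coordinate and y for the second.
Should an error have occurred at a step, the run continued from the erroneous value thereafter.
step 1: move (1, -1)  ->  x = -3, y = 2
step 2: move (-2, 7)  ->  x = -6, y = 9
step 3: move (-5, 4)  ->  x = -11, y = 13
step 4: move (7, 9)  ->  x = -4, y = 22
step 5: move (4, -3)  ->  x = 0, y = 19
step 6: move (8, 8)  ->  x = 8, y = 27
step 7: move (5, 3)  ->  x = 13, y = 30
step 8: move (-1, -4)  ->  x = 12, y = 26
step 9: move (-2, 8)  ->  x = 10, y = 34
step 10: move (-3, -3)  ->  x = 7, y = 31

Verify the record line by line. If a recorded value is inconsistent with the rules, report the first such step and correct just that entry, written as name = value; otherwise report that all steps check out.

1. x = -4 + (1) = -3, y = 3 + (-1) = 2 (checks out)
2. x = -3 + (-2) = -5, y = 2 + (7) = 9 (the record disagrees here)
Conclusion: step 2 carries the first error; the entry should be x = -5.

step 2, x = -5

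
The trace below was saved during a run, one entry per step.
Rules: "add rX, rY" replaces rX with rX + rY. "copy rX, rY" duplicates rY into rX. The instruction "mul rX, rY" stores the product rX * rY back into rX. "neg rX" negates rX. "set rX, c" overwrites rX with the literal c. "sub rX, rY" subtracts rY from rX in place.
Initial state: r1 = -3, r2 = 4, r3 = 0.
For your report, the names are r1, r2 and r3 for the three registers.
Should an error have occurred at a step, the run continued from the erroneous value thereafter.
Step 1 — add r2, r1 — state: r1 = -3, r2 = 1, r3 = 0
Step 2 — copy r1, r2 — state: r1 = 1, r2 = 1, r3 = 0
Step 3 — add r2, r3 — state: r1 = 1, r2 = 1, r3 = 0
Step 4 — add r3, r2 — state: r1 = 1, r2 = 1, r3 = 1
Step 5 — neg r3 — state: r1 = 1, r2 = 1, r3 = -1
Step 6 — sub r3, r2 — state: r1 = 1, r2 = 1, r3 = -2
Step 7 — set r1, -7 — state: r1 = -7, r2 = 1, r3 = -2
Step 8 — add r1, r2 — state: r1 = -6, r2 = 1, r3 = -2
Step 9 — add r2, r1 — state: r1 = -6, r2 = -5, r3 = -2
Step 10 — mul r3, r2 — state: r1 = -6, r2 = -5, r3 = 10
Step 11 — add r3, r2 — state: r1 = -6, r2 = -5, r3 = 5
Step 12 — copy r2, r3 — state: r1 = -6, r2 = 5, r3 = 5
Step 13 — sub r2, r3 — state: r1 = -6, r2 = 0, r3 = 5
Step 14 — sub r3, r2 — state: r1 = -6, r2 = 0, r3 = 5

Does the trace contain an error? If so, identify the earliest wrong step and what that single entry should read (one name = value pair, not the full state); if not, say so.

Step 1: r2 = 4 + -3 = 1 — same as recorded.
Step 2: r1 = 1 — consistent with the trace.
Step 3: r2 = 1 + 0 = 1 — no discrepancy.
Step 4: r3 = 0 + 1 = 1 — checks out.
Step 5: r3 = -(1) = -1 — in agreement.
Step 6: r3 = -1 - 1 = -2 — matches.
Step 7: r1 = -7 — agrees with the trace.
Step 8: r1 = -7 + 1 = -6 — consistent with the trace.
Step 9: r2 = 1 + -6 = -5 — checks out.
Step 10: r3 = -2 * -5 = 10 — checks out.
Step 11: r3 = 10 + -5 = 5 — confirmed correct.
Step 12: r2 = 5 — exactly as logged.
Step 13: r2 = 5 - 5 = 0 — checks out.
Step 14: r3 = 5 - 0 = 5 — in agreement.
Nothing is out of place; the run is error-free.

no error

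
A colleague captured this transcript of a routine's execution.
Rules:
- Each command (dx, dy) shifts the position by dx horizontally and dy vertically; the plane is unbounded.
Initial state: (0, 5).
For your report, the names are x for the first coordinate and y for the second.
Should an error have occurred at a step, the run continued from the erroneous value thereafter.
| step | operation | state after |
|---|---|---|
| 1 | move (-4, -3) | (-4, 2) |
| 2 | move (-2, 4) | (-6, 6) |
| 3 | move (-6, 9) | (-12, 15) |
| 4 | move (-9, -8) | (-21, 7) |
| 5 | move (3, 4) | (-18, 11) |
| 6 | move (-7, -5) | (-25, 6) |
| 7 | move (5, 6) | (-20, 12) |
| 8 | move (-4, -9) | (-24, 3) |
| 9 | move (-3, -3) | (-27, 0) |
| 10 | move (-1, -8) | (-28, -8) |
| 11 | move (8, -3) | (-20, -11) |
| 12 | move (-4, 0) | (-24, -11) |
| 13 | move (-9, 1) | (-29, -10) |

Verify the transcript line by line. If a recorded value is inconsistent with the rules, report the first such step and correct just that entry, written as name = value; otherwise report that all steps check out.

Step 1: x = 0 + (-4) = -4, y = 5 + (-3) = 2 — in agreement.
Step 2: x = -4 + (-2) = -6, y = 2 + (4) = 6 — no discrepancy.
Step 3: x = -6 + (-6) = -12, y = 6 + (9) = 15 — agrees with the transcript.
Step 4: x = -12 + (-9) = -21, y = 15 + (-8) = 7 — exactly as logged.
Step 5: x = -21 + (3) = -18, y = 7 + (4) = 11 — consistent with the transcript.
Step 6: x = -18 + (-7) = -25, y = 11 + (-5) = 6 — same as recorded.
Step 7: x = -25 + (5) = -20, y = 6 + (6) = 12 — in agreement.
Step 8: x = -20 + (-4) = -24, y = 12 + (-9) = 3 — exactly as logged.
Step 9: x = -24 + (-3) = -27, y = 3 + (-3) = 0 — checks out.
Step 10: x = -27 + (-1) = -28, y = 0 + (-8) = -8 — checks out.
Step 11: x = -28 + (8) = -20, y = -8 + (-3) = -11 — checks out.
Step 12: x = -20 + (-4) = -24, y = -11 + (0) = -11 — in agreement.
Step 13: x = -24 + (-9) = -33, y = -11 + (1) = -10 — the entry is off here.
So the first discrepancy is step 13, where the right value is x = -33.

step 13, x = -33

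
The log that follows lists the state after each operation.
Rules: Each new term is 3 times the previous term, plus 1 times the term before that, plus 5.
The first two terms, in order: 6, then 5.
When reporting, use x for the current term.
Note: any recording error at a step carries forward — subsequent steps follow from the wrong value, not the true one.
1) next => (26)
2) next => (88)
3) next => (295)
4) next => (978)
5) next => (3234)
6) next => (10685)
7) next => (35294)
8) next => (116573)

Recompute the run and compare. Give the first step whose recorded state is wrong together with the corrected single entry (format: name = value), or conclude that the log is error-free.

step 8, x = 116572

step 1: x = 3*(5) + (1)*(6) + (5) = 26 -> verified
step 2: x = 3*(26) + (1)*(5) + (5) = 88 -> verified
step 3: x = 3*(88) + (1)*(26) + (5) = 295 -> confirmed correct
step 4: x = 3*(295) + (1)*(88) + (5) = 978 -> verified
step 5: x = 3*(978) + (1)*(295) + (5) = 3234 -> checks out
step 6: x = 3*(3234) + (1)*(978) + (5) = 10685 -> in agreement
step 7: x = 3*(10685) + (1)*(3234) + (5) = 35294 -> no discrepancy
step 8: x = 3*(35294) + (1)*(10685) + (5) = 116572 -> the recorded entry deviates here
Conclusion: step 8 carries the first error; the entry should be x = 116572.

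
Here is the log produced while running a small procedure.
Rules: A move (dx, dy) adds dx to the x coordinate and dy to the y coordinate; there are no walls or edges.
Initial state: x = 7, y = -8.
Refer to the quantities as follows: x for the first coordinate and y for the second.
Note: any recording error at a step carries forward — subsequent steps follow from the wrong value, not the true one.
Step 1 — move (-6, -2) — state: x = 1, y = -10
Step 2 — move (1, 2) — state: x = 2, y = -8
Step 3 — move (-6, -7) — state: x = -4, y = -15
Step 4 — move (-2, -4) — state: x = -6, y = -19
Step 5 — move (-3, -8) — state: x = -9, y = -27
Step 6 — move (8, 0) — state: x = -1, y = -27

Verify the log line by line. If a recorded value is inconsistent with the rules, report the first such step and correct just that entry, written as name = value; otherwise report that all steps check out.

step 1: x = 7 + (-6) = 1, y = -8 + (-2) = -10 -> exactly as logged
step 2: x = 1 + (1) = 2, y = -10 + (2) = -8 -> in agreement
step 3: x = 2 + (-6) = -4, y = -8 + (-7) = -15 -> exactly as logged
step 4: x = -4 + (-2) = -6, y = -15 + (-4) = -19 -> in agreement
step 5: x = -6 + (-3) = -9, y = -19 + (-8) = -27 -> same as recorded
step 6: x = -9 + (8) = -1, y = -27 + (0) = -27 -> exactly as logged
Every step is consistent.

no error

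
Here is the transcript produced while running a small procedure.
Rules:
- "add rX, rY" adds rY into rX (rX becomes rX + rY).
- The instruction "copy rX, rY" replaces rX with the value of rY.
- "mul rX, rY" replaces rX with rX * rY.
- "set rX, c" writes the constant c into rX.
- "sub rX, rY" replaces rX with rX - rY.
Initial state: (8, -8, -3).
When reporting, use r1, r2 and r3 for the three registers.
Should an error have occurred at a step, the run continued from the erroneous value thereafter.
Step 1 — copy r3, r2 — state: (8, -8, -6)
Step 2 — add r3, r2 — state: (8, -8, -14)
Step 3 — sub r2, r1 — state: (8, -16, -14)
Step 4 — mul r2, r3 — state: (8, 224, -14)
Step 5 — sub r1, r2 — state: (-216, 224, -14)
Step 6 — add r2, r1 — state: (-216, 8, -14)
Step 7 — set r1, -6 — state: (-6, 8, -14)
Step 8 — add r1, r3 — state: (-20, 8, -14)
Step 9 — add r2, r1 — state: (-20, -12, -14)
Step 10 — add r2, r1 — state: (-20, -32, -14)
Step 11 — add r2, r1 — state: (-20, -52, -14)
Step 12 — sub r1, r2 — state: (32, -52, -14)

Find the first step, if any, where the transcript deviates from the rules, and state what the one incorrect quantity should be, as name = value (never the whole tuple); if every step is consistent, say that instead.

Recomputing the run from the initial state:
step 1: r1 = 8, r2 = -8, r3 = -8
step 2: r1 = 8, r2 = -8, r3 = -16
step 3: r1 = 8, r2 = -16, r3 = -16
step 4: r1 = 8, r2 = 256, r3 = -16
step 5: r1 = -248, r2 = 256, r3 = -16
step 6: r1 = -248, r2 = 8, r3 = -16
step 7: r1 = -6, r2 = 8, r3 = -16
step 8: r1 = -22, r2 = 8, r3 = -16
step 9: r1 = -22, r2 = -14, r3 = -16
step 10: r1 = -22, r2 = -36, r3 = -16
step 11: r1 = -22, r2 = -58, r3 = -16
step 12: r1 = 36, r2 = -58, r3 = -16
The first disagreement with the transcript is at step 1, where the value should be r3 = -8.

step 1, r3 = -8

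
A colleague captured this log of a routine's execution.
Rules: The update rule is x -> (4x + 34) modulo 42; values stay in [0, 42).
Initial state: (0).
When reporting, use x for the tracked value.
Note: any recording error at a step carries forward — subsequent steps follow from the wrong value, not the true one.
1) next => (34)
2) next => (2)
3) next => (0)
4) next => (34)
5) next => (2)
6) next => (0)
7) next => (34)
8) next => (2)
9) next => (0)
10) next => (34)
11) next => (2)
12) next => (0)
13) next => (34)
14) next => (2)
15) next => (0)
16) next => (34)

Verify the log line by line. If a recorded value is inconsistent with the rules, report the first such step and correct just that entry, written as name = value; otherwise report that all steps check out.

no error

Recomputing the run from the initial state:
step 1: x = 34
step 2: x = 2
step 3: x = 0
step 4: x = 34
step 5: x = 2
step 6: x = 0
step 7: x = 34
step 8: x = 2
step 9: x = 0
step 10: x = 34
step 11: x = 2
step 12: x = 0
step 13: x = 34
step 14: x = 2
step 15: x = 0
step 16: x = 34
This matches the log at every step.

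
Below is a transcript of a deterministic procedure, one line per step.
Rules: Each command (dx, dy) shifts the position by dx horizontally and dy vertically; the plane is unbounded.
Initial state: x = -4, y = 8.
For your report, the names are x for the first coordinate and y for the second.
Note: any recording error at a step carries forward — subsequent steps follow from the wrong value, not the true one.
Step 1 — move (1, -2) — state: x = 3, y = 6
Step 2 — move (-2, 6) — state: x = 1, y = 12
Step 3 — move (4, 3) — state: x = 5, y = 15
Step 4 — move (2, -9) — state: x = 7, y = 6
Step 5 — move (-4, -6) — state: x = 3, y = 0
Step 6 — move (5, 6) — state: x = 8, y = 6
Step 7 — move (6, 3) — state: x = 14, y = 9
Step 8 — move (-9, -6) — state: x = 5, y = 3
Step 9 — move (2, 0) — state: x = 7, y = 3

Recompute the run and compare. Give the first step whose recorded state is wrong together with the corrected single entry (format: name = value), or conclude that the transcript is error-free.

Step 1: x = -4 + (1) = -3, y = 8 + (-2) = 6 — this is not what the transcript shows.
That makes step 1 the first incorrect line — x = -3 is what it should show.

step 1, x = -3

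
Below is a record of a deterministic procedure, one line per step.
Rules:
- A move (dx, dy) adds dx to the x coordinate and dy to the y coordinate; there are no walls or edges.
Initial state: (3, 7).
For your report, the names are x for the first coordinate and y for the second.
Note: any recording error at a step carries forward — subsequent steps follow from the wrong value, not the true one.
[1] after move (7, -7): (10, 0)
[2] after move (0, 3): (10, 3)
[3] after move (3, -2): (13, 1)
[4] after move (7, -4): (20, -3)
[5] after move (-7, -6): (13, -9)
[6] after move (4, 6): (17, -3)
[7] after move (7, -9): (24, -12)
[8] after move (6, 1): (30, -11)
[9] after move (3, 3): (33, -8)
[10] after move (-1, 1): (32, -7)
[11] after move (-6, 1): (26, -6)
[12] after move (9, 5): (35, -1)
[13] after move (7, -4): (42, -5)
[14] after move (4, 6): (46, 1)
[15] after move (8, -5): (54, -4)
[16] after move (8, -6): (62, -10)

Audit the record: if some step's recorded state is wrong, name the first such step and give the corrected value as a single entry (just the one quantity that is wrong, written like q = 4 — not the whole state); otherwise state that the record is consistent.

1. x = 3 + (7) = 10, y = 7 + (-7) = 0 (matches)
2. x = 10 + (0) = 10, y = 0 + (3) = 3 (confirmed correct)
3. x = 10 + (3) = 13, y = 3 + (-2) = 1 (verified)
4. x = 13 + (7) = 20, y = 1 + (-4) = -3 (same as recorded)
5. x = 20 + (-7) = 13, y = -3 + (-6) = -9 (confirmed correct)
6. x = 13 + (4) = 17, y = -9 + (6) = -3 (exactly as logged)
7. x = 17 + (7) = 24, y = -3 + (-9) = -12 (same as recorded)
8. x = 24 + (6) = 30, y = -12 + (1) = -11 (exactly as logged)
9. x = 30 + (3) = 33, y = -11 + (3) = -8 (no discrepancy)
10. x = 33 + (-1) = 32, y = -8 + (1) = -7 (matches)
11. x = 32 + (-6) = 26, y = -7 + (1) = -6 (verified)
12. x = 26 + (9) = 35, y = -6 + (5) = -1 (exactly as logged)
13. x = 35 + (7) = 42, y = -1 + (-4) = -5 (exactly as logged)
14. x = 42 + (4) = 46, y = -5 + (6) = 1 (consistent with the record)
15. x = 46 + (8) = 54, y = 1 + (-5) = -4 (confirmed correct)
16. x = 54 + (8) = 62, y = -4 + (-6) = -10 (confirmed correct)
The whole run recomputes cleanly — no discrepancies.

no error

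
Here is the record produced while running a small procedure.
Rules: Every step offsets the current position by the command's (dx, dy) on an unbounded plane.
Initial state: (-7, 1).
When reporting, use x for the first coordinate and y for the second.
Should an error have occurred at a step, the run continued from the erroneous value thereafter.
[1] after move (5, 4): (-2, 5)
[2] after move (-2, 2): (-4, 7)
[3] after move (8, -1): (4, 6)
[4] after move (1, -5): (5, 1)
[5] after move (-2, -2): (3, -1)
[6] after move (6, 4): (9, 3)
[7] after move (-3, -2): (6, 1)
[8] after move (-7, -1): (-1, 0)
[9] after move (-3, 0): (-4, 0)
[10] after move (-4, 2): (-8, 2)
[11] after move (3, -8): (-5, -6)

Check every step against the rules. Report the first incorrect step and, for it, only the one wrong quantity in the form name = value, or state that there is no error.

no error

Recomputing the run from the initial state:
step 1: x = -2, y = 5
step 2: x = -4, y = 7
step 3: x = 4, y = 6
step 4: x = 5, y = 1
step 5: x = 3, y = -1
step 6: x = 9, y = 3
step 7: x = 6, y = 1
step 8: x = -1, y = 0
step 9: x = -4, y = 0
step 10: x = -8, y = 2
step 11: x = -5, y = -6
This matches the record at every step.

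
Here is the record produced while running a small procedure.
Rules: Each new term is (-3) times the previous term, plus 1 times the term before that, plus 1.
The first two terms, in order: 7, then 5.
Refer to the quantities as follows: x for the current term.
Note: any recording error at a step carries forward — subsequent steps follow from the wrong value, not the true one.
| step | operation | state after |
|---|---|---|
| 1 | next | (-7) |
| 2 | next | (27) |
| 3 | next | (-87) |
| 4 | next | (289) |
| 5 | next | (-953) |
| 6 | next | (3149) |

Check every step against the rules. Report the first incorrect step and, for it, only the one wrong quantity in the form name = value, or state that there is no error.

no error

1. x = -3*(5) + (1)*(7) + (1) = -7 (confirmed correct)
2. x = -3*(-7) + (1)*(5) + (1) = 27 (checks out)
3. x = -3*(27) + (1)*(-7) + (1) = -87 (consistent with the record)
4. x = -3*(-87) + (1)*(27) + (1) = 289 (agrees with the record)
5. x = -3*(289) + (1)*(-87) + (1) = -953 (consistent with the record)
6. x = -3*(-953) + (1)*(289) + (1) = 3149 (matches)
Nothing is out of place; the run is error-free.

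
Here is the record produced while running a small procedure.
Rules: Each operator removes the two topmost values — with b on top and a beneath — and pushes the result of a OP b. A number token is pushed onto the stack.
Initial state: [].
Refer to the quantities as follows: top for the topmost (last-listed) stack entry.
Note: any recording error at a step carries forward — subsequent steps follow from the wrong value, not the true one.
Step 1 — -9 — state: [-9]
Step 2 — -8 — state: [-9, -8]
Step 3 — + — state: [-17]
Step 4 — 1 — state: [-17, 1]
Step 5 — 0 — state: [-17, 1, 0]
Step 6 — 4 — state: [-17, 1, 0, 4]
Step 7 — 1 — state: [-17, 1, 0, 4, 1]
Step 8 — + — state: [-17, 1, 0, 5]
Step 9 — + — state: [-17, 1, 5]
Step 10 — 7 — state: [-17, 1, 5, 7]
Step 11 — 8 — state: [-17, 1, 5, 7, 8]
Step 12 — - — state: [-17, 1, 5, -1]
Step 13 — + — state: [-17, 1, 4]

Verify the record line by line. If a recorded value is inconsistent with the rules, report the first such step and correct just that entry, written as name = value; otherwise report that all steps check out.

no error

step 1: push -9: top = -9 -> in agreement
step 2: push -8: top = -8 -> consistent with the record
step 3: -9 + -8 = -17 -> exactly as logged
step 4: push 1: top = 1 -> matches
step 5: push 0: top = 0 -> in agreement
step 6: push 4: top = 4 -> verified
step 7: push 1: top = 1 -> consistent with the record
step 8: 4 + 1 = 5 -> verified
step 9: 0 + 5 = 5 -> matches
step 10: push 7: top = 7 -> consistent with the record
step 11: push 8: top = 8 -> checks out
step 12: 7 - 8 = -1 -> exactly as logged
step 13: 5 + -1 = 4 -> verified
All entries verified; no error found.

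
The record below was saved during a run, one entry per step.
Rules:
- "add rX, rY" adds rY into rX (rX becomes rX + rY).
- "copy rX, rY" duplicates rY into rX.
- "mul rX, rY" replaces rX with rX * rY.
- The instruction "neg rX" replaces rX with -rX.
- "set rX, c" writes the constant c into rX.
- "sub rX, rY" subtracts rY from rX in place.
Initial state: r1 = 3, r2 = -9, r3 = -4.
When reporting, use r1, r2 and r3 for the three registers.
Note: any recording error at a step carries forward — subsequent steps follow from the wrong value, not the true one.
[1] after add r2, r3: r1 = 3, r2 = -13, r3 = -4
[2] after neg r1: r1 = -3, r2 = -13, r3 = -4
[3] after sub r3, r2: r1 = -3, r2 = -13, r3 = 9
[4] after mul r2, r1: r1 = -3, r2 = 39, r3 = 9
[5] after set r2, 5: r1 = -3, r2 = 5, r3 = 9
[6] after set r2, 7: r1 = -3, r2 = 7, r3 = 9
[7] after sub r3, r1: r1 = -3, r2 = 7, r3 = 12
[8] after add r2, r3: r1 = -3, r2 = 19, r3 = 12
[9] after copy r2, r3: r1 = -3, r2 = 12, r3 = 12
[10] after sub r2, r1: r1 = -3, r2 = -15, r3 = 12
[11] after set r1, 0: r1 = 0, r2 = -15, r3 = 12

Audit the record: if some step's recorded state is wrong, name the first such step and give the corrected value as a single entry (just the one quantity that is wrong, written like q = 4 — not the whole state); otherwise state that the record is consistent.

Step 1: r2 = -9 + -4 = -13 — verified.
Step 2: r1 = -(3) = -3 — agrees with the record.
Step 3: r3 = -4 - -13 = 9 — same as recorded.
Step 4: r2 = -13 * -3 = 39 — in agreement.
Step 5: r2 = 5 — verified.
Step 6: r2 = 7 — matches.
Step 7: r3 = 9 - -3 = 12 — no discrepancy.
Step 8: r2 = 7 + 12 = 19 — checks out.
Step 9: r2 = 12 — same as recorded.
Step 10: r2 = 12 - -3 = 15 — a discrepancy with the record.
The earliest wrong entry is at step 10: it should read r2 = 15.

step 10, r2 = 15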